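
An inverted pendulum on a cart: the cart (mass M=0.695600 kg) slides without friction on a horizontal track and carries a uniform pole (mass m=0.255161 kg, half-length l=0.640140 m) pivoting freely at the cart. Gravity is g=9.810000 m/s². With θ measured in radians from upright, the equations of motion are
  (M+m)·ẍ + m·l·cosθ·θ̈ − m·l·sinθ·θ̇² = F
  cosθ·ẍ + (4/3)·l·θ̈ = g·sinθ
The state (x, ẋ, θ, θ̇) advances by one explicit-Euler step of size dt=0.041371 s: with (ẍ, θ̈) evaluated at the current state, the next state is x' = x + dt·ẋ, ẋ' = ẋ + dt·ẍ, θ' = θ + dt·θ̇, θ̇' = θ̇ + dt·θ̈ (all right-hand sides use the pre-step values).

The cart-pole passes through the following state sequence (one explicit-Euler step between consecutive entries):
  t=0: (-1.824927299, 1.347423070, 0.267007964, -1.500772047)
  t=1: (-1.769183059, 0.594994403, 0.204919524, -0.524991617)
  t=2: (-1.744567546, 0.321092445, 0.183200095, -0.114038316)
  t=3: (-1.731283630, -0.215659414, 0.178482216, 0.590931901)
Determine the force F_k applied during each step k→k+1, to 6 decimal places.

step 0→1:
  ẍ = (ẋ'−ẋ)/dt = (0.594994403−1.347423070)/0.041371 = -18.187345
  θ̈ = (θ̇'−θ̇)/dt = (-0.524991617−-1.500772047)/0.041371 = 23.586097
  sinθ=0.263847, cosθ=0.964565
  F = (M+m)·ẍ + m·l·cosθ·θ̈ − m·l·sinθ·θ̇² = -17.291819 + 3.716008 − 0.097067 = -13.672877
step 1→2:
  ẍ = (ẋ'−ẋ)/dt = (0.321092445−0.594994403)/0.041371 = -6.620627
  θ̈ = (θ̇'−θ̇)/dt = (-0.114038316−-0.524991617)/0.041371 = 9.933366
  sinθ=0.203488, cosθ=0.979077
  F = (M+m)·ẍ + m·l·cosθ·θ̈ − m·l·sinθ·θ̇² = -6.294634 + 1.588557 − 0.009161 = -4.715238
step 2→3:
  ẍ = (ẋ'−ẋ)/dt = (-0.215659414−0.321092445)/0.041371 = -12.974109
  θ̈ = (θ̇'−θ̇)/dt = (0.590931901−-0.114038316)/0.041371 = 17.040202
  sinθ=0.182177, cosθ=0.983266
  F = (M+m)·ẍ + m·l·cosθ·θ̈ − m·l·sinθ·θ̇² = -12.335277 + 2.736749 − 0.000387 = -9.598915

F_0 = -13.672877 N
F_1 = -4.715238 N
F_2 = -9.598915 N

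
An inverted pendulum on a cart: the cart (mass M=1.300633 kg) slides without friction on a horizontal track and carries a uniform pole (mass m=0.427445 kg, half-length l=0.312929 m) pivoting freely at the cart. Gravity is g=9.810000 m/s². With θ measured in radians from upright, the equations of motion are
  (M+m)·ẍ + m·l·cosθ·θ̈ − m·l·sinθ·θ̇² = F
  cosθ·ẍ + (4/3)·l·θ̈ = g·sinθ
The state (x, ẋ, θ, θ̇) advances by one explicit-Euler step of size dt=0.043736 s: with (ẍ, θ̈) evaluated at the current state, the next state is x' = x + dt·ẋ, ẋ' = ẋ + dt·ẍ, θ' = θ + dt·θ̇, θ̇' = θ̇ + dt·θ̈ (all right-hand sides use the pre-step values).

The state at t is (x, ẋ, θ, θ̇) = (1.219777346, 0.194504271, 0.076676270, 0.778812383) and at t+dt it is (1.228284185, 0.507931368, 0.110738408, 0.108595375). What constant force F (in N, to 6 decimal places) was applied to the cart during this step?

ẍ = (ẋ'−ẋ)/dt = (0.507931368−0.194504271)/0.043736 = 7.166341
θ̈ = (θ̇'−θ̇)/dt = (0.108595375−0.778812383)/0.043736 = -15.324150
sinθ=0.076601, cosθ=0.997062
F = (M+m)·ẍ + m·l·cosθ·θ̈ − m·l·sinθ·θ̇² = 12.383997 + -2.043735 − 0.006215 = 10.334047

F = 10.334047 N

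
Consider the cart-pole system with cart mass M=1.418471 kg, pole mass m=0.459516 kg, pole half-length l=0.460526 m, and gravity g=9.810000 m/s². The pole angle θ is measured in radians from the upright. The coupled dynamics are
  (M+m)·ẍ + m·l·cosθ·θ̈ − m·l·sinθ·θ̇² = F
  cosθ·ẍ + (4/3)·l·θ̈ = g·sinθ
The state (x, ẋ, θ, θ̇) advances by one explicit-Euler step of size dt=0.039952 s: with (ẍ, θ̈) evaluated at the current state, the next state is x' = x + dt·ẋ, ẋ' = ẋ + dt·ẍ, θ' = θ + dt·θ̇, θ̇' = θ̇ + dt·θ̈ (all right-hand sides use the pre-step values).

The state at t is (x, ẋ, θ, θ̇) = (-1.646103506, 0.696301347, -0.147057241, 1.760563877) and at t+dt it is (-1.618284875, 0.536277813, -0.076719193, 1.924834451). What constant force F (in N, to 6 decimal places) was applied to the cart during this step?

ẍ = (ẋ'−ẋ)/dt = (0.536277813−0.696301347)/0.039952 = -4.005395
θ̈ = (θ̇'−θ̇)/dt = (1.924834451−1.760563877)/0.039952 = 4.111698
sinθ=-0.146528, cosθ=0.989207
F = (M+m)·ẍ + m·l·cosθ·θ̈ − m·l·sinθ·θ̇² = -7.522079 + 0.860722 − -0.096112 = -6.565245

F = -6.565245 N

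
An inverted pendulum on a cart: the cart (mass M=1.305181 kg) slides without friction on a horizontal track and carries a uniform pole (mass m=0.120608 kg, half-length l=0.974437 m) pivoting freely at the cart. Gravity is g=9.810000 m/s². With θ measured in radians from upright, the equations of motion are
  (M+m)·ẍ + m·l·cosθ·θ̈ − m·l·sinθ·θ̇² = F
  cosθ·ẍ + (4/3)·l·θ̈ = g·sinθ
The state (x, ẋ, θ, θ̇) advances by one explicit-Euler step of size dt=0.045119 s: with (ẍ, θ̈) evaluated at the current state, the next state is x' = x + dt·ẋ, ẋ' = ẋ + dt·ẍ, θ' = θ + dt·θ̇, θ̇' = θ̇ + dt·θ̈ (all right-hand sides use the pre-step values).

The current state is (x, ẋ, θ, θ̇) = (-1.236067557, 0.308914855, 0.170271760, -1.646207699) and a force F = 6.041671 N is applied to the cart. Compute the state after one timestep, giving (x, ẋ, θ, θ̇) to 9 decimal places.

sinθ=0.169450185, cosθ=0.985538754
temp = (F + m·l·θ̇²·sinθ)/(M+m) = (6.041671 + 0.053968604)/1.425789 = 4.275274676
θ̈ = (g·sinθ − cosθ·temp)/(l·(4/3 − m·cos²θ/(M+m))) = -2.092492917
ẍ = temp − m·l·θ̈·cosθ/(M+m) = 4.445260351
Euler: x'=-1.236067557+0.045119·0.308914855=-1.222129628, ẋ'=0.308914855+0.045119·4.445260351=0.509480557
       θ'=0.170271760+0.045119·-1.646207699=0.095996515, θ̇'=-1.646207699+0.045119·-2.092492917=-1.740618887

(-1.222129628, 0.509480557, 0.095996515, -1.740618887)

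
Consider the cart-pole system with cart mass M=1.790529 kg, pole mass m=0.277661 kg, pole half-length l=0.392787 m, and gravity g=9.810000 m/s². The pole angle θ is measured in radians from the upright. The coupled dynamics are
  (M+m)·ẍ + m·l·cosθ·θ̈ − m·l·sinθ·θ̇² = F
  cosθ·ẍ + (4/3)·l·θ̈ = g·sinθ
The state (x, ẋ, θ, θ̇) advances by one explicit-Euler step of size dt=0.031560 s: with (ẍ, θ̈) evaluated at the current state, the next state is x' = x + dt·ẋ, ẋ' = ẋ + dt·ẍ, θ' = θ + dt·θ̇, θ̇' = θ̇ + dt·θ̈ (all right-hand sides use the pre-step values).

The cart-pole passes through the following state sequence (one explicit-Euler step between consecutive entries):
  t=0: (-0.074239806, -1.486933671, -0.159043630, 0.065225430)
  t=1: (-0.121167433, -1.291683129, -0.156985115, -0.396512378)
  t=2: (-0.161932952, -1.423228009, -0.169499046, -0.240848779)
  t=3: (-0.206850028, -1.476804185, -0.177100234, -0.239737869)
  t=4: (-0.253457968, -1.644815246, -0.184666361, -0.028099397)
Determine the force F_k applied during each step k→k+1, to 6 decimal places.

step 0→1:
  ẍ = (ẋ'−ẋ)/dt = (-1.291683129−-1.486933671)/0.031560 = 6.186646
  θ̈ = (θ̇'−θ̇)/dt = (-0.396512378−0.065225430)/0.031560 = -14.630476
  sinθ=-0.158374, cosθ=0.987379
  F = (M+m)·ẍ + m·l·cosθ·θ̈ − m·l·sinθ·θ̇² = 12.795159 + -1.575485 − -0.000073 = 11.219747
step 1→2:
  ẍ = (ẋ'−ẋ)/dt = (-1.423228009−-1.291683129)/0.031560 = -4.168089
  θ̈ = (θ̇'−θ̇)/dt = (-0.240848779−-0.396512378)/0.031560 = 4.932307
  sinθ=-0.156341, cosθ=0.987703
  F = (M+m)·ẍ + m·l·cosθ·θ̈ − m·l·sinθ·θ̇² = -8.620399 + 0.531311 − -0.002681 = -8.086408
step 2→3:
  ẍ = (ẋ'−ẋ)/dt = (-1.476804185−-1.423228009)/0.031560 = -1.697597
  θ̈ = (θ̇'−θ̇)/dt = (-0.239737869−-0.240848779)/0.031560 = 0.035200
  sinθ=-0.168689, cosθ=0.985669
  F = (M+m)·ẍ + m·l·cosθ·θ̈ − m·l·sinθ·θ̇² = -3.510954 + 0.003784 − -0.001067 = -3.506103
step 3→4:
  ẍ = (ẋ'−ẋ)/dt = (-1.644815246−-1.476804185)/0.031560 = -5.323544
  θ̈ = (θ̇'−θ̇)/dt = (-0.028099397−-0.239737869)/0.031560 = 6.705908
  sinθ=-0.176176, cosθ=0.984359
  F = (M+m)·ẍ + m·l·cosθ·θ̈ − m·l·sinθ·θ̇² = -11.010101 + 0.719918 − -0.001104 = -10.289079

F_0 = 11.219747 N
F_1 = -8.086408 N
F_2 = -3.506103 N
F_3 = -10.289079 N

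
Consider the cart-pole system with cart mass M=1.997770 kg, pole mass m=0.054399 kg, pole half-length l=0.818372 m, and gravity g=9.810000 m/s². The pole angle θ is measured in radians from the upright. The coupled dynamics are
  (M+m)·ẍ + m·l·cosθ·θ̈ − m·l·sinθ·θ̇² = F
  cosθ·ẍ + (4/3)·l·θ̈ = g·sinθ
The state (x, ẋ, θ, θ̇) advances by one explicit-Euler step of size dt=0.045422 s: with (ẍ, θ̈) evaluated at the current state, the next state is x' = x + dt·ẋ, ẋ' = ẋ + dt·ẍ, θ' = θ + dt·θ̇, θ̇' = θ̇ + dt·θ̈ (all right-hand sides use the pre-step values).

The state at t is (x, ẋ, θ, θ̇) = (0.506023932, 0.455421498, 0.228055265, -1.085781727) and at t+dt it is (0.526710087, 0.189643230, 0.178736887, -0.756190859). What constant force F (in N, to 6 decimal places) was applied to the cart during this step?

ẍ = (ẋ'−ẋ)/dt = (0.189643230−0.455421498)/0.045422 = -5.851311
θ̈ = (θ̇'−θ̇)/dt = (-0.756190859−-1.085781727)/0.045422 = 7.256195
sinθ=0.226084, cosθ=0.974108
F = (M+m)·ẍ + m·l·cosθ·θ̈ − m·l·sinθ·θ̇² = -12.007880 + 0.314672 − 0.011866 = -11.705074

F = -11.705074 N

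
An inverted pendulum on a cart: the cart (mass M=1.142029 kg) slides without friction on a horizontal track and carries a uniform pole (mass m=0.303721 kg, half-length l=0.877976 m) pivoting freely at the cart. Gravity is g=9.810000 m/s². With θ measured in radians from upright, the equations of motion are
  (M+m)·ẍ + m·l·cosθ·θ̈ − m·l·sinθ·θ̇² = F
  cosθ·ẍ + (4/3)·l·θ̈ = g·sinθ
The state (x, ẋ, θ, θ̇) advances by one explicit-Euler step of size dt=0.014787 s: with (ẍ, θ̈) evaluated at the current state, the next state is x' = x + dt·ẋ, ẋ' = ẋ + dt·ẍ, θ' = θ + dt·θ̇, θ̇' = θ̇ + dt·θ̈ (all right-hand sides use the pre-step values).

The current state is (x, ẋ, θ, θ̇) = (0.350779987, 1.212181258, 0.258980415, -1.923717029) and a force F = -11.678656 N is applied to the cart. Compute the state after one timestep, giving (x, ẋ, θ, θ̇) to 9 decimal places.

(0.368704511, 1.068507377, 0.230534411, -1.773344016)

sinθ=0.256095102, cosθ=0.966651591
temp = (F + m·l·θ̇²·sinθ)/(M+m) = (-11.678656 + 0.252720875)/1.445750 = -7.903119575
θ̈ = (g·sinθ − cosθ·temp)/(l·(4/3 − m·cos²θ/(M+m))) = 10.169271167
ẍ = temp − m·l·θ̈·cosθ/(M+m) = -9.716229197
Euler: x'=0.350779987+0.014787·1.212181258=0.368704511, ẋ'=1.212181258+0.014787·-9.716229197=1.068507377
       θ'=0.258980415+0.014787·-1.923717029=0.230534411, θ̇'=-1.923717029+0.014787·10.169271167=-1.773344016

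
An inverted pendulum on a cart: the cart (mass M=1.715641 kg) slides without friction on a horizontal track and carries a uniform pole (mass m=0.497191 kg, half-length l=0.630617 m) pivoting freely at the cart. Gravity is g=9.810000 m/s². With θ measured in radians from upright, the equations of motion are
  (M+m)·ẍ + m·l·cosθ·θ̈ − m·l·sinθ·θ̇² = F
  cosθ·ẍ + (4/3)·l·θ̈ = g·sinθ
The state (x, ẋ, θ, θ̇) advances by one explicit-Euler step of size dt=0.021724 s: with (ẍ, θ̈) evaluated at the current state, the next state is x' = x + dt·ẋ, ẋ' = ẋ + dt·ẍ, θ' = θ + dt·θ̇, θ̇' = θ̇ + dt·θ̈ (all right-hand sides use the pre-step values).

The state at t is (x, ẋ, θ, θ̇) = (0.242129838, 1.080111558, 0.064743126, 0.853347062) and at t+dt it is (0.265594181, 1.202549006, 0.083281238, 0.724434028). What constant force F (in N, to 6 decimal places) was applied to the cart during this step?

ẍ = (ẋ'−ẋ)/dt = (1.202549006−1.080111558)/0.021724 = 5.636045
θ̈ = (θ̇'−θ̇)/dt = (0.724434028−0.853347062)/0.021724 = -5.934130
sinθ=0.064698, cosθ=0.997905
F = (M+m)·ẍ + m·l·cosθ·θ̈ − m·l·sinθ·θ̇² = 12.471621 + -1.856672 − 0.014772 = 10.600178

F = 10.600178 N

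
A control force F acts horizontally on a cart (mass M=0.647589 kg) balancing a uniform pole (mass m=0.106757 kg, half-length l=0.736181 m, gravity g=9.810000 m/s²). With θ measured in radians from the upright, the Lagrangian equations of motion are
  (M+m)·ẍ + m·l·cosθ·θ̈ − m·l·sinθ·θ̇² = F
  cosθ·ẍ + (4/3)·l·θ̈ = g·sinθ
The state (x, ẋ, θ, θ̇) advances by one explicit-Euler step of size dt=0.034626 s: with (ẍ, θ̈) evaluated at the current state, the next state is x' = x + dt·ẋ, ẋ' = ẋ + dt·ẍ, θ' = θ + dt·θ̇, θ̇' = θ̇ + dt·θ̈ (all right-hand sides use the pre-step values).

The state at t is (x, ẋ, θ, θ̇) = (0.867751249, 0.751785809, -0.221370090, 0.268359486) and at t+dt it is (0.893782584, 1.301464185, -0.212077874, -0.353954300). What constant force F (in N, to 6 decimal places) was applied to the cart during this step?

ẍ = (ẋ'−ẋ)/dt = (1.301464185−0.751785809)/0.034626 = 15.874729
θ̈ = (θ̇'−θ̇)/dt = (-0.353954300−0.268359486)/0.034626 = -17.972442
sinθ=-0.219566, cosθ=0.975598
F = (M+m)·ẍ + m·l·cosθ·θ̈ − m·l·sinθ·θ̇² = 11.975039 + -1.378030 − -0.001243 = 10.598251

F = 10.598251 N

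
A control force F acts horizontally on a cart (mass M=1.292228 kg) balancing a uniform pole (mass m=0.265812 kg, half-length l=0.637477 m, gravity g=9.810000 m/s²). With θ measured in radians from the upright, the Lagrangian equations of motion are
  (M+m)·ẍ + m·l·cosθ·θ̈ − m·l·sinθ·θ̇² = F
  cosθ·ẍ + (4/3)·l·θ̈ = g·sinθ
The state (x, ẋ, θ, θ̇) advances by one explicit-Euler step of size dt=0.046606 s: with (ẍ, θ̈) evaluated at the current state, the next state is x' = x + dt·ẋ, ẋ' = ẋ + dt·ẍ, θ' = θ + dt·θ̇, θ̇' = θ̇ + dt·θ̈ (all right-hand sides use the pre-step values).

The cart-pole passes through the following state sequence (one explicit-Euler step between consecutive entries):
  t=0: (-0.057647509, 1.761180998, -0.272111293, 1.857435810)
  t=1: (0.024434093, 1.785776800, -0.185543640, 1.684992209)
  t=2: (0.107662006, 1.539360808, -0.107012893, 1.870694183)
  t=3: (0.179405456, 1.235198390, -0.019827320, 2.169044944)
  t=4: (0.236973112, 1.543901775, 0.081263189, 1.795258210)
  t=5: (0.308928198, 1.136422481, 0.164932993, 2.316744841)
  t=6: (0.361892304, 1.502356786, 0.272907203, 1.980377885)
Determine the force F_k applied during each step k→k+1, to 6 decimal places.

step 0→1:
  ẍ = (ẋ'−ẋ)/dt = (1.785776800−1.761180998)/0.046606 = 0.527739
  θ̈ = (θ̇'−θ̇)/dt = (1.684992209−1.857435810)/0.046606 = -3.700030
  sinθ=-0.268766, cosθ=0.963206
  F = (M+m)·ẍ + m·l·cosθ·θ̈ − m·l·sinθ·θ̇² = 0.822238 + -0.603898 − -0.157123 = 0.375464
step 1→2:
  ẍ = (ẋ'−ẋ)/dt = (1.539360808−1.785776800)/0.046606 = -5.287216
  θ̈ = (θ̇'−θ̇)/dt = (1.870694183−1.684992209)/0.046606 = 3.984508
  sinθ=-0.184481, cosθ=0.982836
  F = (M+m)·ẍ + m·l·cosθ·θ̈ − m·l·sinθ·θ̇² = -8.237694 + 0.663582 − -0.088754 = -7.485358
step 2→3:
  ẍ = (ẋ'−ẋ)/dt = (1.235198390−1.539360808)/0.046606 = -6.526250
  θ̈ = (θ̇'−θ̇)/dt = (2.169044944−1.870694183)/0.046606 = 6.401553
  sinθ=-0.106809, cosθ=0.994280
  F = (M+m)·ẍ + m·l·cosθ·θ̈ − m·l·sinθ·θ̇² = -10.168159 + 1.078532 − -0.063336 = -9.026291
step 3→4:
  ẍ = (ẋ'−ẋ)/dt = (1.543901775−1.235198390)/0.046606 = 6.623683
  θ̈ = (θ̇'−θ̇)/dt = (1.795258210−2.169044944)/0.046606 = -8.020142
  sinθ=-0.019826, cosθ=0.999803
  F = (M+m)·ẍ + m·l·cosθ·θ̈ − m·l·sinθ·θ̇² = 10.319964 + -1.358738 − -0.015806 = 8.977031
step 4→5:
  ẍ = (ẋ'−ẋ)/dt = (1.136422481−1.543901775)/0.046606 = -8.743065
  θ̈ = (θ̇'−θ̇)/dt = (2.316744841−1.795258210)/0.046606 = 11.189260
  sinθ=0.081174, cosθ=0.996700
  F = (M+m)·ẍ + m·l·cosθ·θ̈ − m·l·sinθ·θ̇² = -13.622045 + 1.889752 − 0.044331 = -11.776624
step 5→6:
  ẍ = (ẋ'−ẋ)/dt = (1.502356786−1.136422481)/0.046606 = 7.851657
  θ̈ = (θ̇'−θ̇)/dt = (1.980377885−2.316744841)/0.046606 = -7.217246
  sinθ=0.164186, cosθ=0.986429
  F = (M+m)·ẍ + m·l·cosθ·θ̈ − m·l·sinθ·θ̇² = 12.233195 + -1.206359 − 0.149325 = 10.877511

F_0 = 0.375464 N
F_1 = -7.485358 N
F_2 = -9.026291 N
F_3 = 8.977031 N
F_4 = -11.776624 N
F_5 = 10.877511 N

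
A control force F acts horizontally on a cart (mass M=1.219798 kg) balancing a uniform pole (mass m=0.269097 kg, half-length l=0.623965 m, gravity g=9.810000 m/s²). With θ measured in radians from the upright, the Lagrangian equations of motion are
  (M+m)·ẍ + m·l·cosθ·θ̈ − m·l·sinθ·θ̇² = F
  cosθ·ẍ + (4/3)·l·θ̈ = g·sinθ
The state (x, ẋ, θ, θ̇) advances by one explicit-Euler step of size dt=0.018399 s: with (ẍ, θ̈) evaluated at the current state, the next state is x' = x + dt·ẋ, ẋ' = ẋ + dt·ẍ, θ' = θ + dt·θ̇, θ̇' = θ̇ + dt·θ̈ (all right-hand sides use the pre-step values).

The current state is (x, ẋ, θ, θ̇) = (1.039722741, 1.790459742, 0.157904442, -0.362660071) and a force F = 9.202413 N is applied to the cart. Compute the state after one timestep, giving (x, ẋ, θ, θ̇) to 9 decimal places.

sinθ=0.157249066, cosθ=0.987558976
temp = (F + m·l·θ̇²·sinθ)/(M+m) = (9.202413 + 0.003472615)/1.488895 = 6.183032125
θ̈ = (g·sinθ − cosθ·temp)/(l·(4/3 − m·cos²θ/(M+m))) = -6.320902925
ẍ = temp − m·l·θ̈·cosθ/(M+m) = 6.886990816
Euler: x'=1.039722741+0.018399·1.790459742=1.072665410, ẋ'=1.790459742+0.018399·6.886990816=1.917173486
       θ'=0.157904442+0.018399·-0.362660071=0.151231859, θ̇'=-0.362660071+0.018399·-6.320902925=-0.478958364

(1.072665410, 1.917173486, 0.151231859, -0.478958364)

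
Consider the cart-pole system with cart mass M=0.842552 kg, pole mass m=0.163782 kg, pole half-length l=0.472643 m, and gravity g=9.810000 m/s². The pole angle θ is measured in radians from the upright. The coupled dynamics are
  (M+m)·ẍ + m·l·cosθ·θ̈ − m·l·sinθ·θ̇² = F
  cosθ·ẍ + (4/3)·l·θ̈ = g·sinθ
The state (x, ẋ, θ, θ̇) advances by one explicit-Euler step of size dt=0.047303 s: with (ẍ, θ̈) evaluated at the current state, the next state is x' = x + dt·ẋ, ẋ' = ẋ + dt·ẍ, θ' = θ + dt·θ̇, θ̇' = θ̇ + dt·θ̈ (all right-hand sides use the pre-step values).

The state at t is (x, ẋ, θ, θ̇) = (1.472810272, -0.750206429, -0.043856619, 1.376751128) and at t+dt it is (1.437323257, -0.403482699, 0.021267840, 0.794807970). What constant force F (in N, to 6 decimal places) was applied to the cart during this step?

ẍ = (ẋ'−ẋ)/dt = (-0.403482699−-0.750206429)/0.047303 = 7.329847
θ̈ = (θ̇'−θ̇)/dt = (0.794807970−1.376751128)/0.047303 = -12.302458
sinθ=-0.043843, cosθ=0.999038
F = (M+m)·ẍ + m·l·cosθ·θ̈ − m·l·sinθ·θ̇² = 7.376274 + -0.951423 − -0.006433 = 6.431284

F = 6.431284 N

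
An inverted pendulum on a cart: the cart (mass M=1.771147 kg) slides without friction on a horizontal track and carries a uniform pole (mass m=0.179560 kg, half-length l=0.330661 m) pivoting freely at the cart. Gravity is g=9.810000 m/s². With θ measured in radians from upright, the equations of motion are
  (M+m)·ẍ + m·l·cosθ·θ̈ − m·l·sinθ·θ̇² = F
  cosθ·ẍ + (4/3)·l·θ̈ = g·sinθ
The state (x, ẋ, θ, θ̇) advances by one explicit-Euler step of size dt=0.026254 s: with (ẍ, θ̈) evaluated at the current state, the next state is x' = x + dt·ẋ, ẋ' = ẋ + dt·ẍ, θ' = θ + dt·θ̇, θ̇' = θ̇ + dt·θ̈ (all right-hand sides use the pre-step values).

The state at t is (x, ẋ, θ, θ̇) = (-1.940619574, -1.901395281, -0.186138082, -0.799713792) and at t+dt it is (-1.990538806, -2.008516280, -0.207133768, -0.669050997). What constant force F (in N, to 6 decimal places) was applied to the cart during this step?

ẍ = (ẋ'−ẋ)/dt = (-2.008516280−-1.901395281)/0.026254 = -4.080178
θ̈ = (θ̇'−θ̇)/dt = (-0.669050997−-0.799713792)/0.026254 = 4.976872
sinθ=-0.185065, cosθ=0.982726
F = (M+m)·ẍ + m·l·cosθ·θ̈ − m·l·sinθ·θ̇² = -7.959232 + 0.290390 − -0.007027 = -7.661815

F = -7.661815 N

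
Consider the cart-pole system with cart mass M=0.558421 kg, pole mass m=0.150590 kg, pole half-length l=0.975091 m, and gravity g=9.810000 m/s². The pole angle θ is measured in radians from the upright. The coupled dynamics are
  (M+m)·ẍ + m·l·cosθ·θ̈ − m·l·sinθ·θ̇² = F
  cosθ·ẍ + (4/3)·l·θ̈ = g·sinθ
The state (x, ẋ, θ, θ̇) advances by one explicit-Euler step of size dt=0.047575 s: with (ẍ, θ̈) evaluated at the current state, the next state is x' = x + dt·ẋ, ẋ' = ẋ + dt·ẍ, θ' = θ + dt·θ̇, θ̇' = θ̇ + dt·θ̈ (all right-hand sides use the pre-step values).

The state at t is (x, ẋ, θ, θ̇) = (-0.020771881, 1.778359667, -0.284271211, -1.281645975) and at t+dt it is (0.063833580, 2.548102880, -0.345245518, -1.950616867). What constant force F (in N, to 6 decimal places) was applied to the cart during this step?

F = 9.557248 N

ẍ = (ẋ'−ẋ)/dt = (2.548102880−1.778359667)/0.047575 = 16.179574
θ̈ = (θ̇'−θ̇)/dt = (-1.950616867−-1.281645975)/0.047575 = -14.061396
sinθ=-0.280458, cosθ=0.959866
F = (M+m)·ẍ + m·l·cosθ·θ̈ − m·l·sinθ·θ̇² = 11.471496 + -1.981894 − -0.067646 = 9.557248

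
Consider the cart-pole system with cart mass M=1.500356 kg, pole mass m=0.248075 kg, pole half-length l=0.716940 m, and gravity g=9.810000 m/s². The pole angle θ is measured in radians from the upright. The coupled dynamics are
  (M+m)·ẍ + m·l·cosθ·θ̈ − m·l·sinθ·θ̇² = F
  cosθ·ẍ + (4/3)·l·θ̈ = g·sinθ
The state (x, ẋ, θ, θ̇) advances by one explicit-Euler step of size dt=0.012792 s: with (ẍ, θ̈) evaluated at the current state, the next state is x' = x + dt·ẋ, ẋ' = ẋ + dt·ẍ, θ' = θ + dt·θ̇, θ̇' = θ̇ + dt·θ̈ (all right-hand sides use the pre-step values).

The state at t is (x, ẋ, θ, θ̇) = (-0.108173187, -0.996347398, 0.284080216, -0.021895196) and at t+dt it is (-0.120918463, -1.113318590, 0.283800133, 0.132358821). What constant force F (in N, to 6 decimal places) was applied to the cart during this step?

ẍ = (ẋ'−ẋ)/dt = (-1.113318590−-0.996347398)/0.012792 = -9.144089
θ̈ = (θ̇'−θ̇)/dt = (0.132358821−-0.021895196)/0.012792 = 12.058632
sinθ=0.280275, cosθ=0.959920
F = (M+m)·ẍ + m·l·cosθ·θ̈ − m·l·sinθ·θ̇² = -15.987809 + 2.058727 − 0.000024 = -13.929106

F = -13.929106 N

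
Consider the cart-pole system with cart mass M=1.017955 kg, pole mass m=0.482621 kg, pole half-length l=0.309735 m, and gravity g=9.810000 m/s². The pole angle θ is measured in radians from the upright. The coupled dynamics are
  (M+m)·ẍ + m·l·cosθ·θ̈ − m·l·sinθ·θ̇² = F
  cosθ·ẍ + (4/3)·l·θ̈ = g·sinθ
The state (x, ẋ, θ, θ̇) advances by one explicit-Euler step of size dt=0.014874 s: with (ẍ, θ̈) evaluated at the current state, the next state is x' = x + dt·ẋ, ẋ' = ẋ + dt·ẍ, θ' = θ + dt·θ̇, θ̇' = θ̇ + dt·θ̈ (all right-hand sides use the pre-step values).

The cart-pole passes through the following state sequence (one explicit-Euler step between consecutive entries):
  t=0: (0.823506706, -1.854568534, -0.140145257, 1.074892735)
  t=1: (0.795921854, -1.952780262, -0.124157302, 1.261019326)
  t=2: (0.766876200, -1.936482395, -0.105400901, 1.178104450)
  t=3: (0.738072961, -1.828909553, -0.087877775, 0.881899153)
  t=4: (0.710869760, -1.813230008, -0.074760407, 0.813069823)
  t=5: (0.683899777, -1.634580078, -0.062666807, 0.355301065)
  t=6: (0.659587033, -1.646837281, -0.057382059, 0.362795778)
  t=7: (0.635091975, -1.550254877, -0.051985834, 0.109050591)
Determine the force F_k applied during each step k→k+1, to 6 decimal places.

step 0→1:
  ẍ = (ẋ'−ẋ)/dt = (-1.952780262−-1.854568534)/0.014874 = -6.602913
  θ̈ = (θ̇'−θ̇)/dt = (1.261019326−1.074892735)/0.014874 = 12.513553
  sinθ=-0.139687, cosθ=0.990196
  F = (M+m)·ẍ + m·l·cosθ·θ̈ − m·l·sinθ·θ̇² = -9.908173 + 1.852244 − -0.024126 = -8.031803
step 1→2:
  ẍ = (ẋ'−ẋ)/dt = (-1.936482395−-1.952780262)/0.014874 = 1.095729
  θ̈ = (θ̇'−θ̇)/dt = (1.178104450−1.261019326)/0.014874 = -5.574484
  sinθ=-0.123839, cosθ=0.992302
  F = (M+m)·ẍ + m·l·cosθ·θ̈ − m·l·sinθ·θ̇² = 1.644224 + -0.826885 − -0.029437 = 0.846776
step 2→3:
  ẍ = (ẋ'−ẋ)/dt = (-1.828909553−-1.936482395)/0.014874 = 7.232274
  θ̈ = (θ̇'−θ̇)/dt = (0.881899153−1.178104450)/0.014874 = -19.914300
  sinθ=-0.105206, cosθ=0.994450
  F = (M+m)·ẍ + m·l·cosθ·θ̈ − m·l·sinθ·θ̇² = 10.852577 + -2.960361 − -0.021827 = 7.914043
step 3→4:
  ẍ = (ẋ'−ẋ)/dt = (-1.813230008−-1.828909553)/0.014874 = 1.054158
  θ̈ = (θ̇'−θ̇)/dt = (0.813069823−0.881899153)/0.014874 = -4.627493
  sinθ=-0.087765, cosθ=0.996141
  F = (M+m)·ẍ + m·l·cosθ·θ̈ − m·l·sinθ·θ̇² = 1.581844 + -0.689070 − -0.010204 = 0.902978
step 4→5:
  ẍ = (ẋ'−ẋ)/dt = (-1.634580078−-1.813230008)/0.014874 = 12.010887
  θ̈ = (θ̇'−θ̇)/dt = (0.355301065−0.813069823)/0.014874 = -30.776439
  sinθ=-0.074691, cosθ=0.997207
  F = (M+m)·ẍ + m·l·cosθ·θ̈ − m·l·sinθ·θ̇² = 18.023248 + -4.587754 − -0.007381 = 13.442876
step 5→6:
  ẍ = (ẋ'−ẋ)/dt = (-1.646837281−-1.634580078)/0.014874 = -0.824069
  θ̈ = (θ̇'−θ̇)/dt = (0.362795778−0.355301065)/0.014874 = 0.503880
  sinθ=-0.062626, cosθ=0.998037
  F = (M+m)·ẍ + m·l·cosθ·θ̈ − m·l·sinθ·θ̇² = -1.236578 + 0.075174 − -0.001182 = -1.160222
step 6→7:
  ẍ = (ẋ'−ẋ)/dt = (-1.550254877−-1.646837281)/0.014874 = 6.493371
  θ̈ = (θ̇'−θ̇)/dt = (0.109050591−0.362795778)/0.014874 = -17.059647
  sinθ=-0.057351, cosθ=0.998354
  F = (M+m)·ẍ + m·l·cosθ·θ̈ − m·l·sinθ·θ̇² = 9.743797 + -2.545957 − -0.001128 = 7.198968

F_0 = -8.031803 N
F_1 = 0.846776 N
F_2 = 7.914043 N
F_3 = 0.902978 N
F_4 = 13.442876 N
F_5 = -1.160222 N
F_6 = 7.198968 N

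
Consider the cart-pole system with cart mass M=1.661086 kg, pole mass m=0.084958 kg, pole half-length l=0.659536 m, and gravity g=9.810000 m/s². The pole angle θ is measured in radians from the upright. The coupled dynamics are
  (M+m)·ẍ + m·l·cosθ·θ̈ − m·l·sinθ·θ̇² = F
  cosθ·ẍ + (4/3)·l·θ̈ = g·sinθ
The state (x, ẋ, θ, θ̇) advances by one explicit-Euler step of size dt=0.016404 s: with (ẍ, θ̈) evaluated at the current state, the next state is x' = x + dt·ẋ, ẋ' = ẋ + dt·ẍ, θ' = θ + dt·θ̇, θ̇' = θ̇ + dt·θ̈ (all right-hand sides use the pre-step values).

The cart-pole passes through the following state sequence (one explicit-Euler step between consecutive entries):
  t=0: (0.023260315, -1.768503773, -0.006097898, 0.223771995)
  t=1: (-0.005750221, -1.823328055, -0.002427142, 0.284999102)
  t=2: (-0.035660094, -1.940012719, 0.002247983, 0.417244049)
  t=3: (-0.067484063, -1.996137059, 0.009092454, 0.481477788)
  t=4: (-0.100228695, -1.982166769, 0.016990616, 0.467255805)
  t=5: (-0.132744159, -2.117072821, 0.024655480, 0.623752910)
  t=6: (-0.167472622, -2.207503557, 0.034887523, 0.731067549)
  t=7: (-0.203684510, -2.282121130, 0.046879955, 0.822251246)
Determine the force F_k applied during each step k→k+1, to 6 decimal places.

step 0→1:
  ẍ = (ẋ'−ẋ)/dt = (-1.823328055−-1.768503773)/0.016404 = -3.342129
  θ̈ = (θ̇'−θ̇)/dt = (0.284999102−0.223771995)/0.016404 = 3.732450
  sinθ=-0.006098, cosθ=0.999981
  F = (M+m)·ẍ + m·l·cosθ·θ̈ − m·l·sinθ·θ̇² = -5.835504 + 0.209136 − -0.000017 = -5.626351
step 1→2:
  ẍ = (ẋ'−ẋ)/dt = (-1.940012719−-1.823328055)/0.016404 = -7.113184
  θ̈ = (θ̇'−θ̇)/dt = (0.417244049−0.284999102)/0.016404 = 8.061750
  sinθ=-0.002427, cosθ=0.999997
  F = (M+m)·ẍ + m·l·cosθ·θ̈ − m·l·sinθ·θ̇² = -12.419932 + 0.451722 − -0.000011 = -11.968199
step 2→3:
  ẍ = (ẋ'−ẋ)/dt = (-1.996137059−-1.940012719)/0.016404 = -3.421381
  θ̈ = (θ̇'−θ̇)/dt = (0.481477788−0.417244049)/0.016404 = 3.915736
  sinθ=0.002248, cosθ=0.999997
  F = (M+m)·ẍ + m·l·cosθ·θ̈ − m·l·sinθ·θ̇² = -5.973882 + 0.219409 − 0.000022 = -5.754495
step 3→4:
  ẍ = (ẋ'−ẋ)/dt = (-1.982166769−-1.996137059)/0.016404 = 0.851639
  θ̈ = (θ̇'−θ̇)/dt = (0.467255805−0.481477788)/0.016404 = -0.866983
  sinθ=0.009092, cosθ=0.999959
  F = (M+m)·ẍ + m·l·cosθ·θ̈ − m·l·sinθ·θ̇² = 1.487000 + -0.048578 − 0.000118 = 1.438304
step 4→5:
  ẍ = (ẋ'−ẋ)/dt = (-2.117072821−-1.982166769)/0.016404 = -8.223973
  θ̈ = (θ̇'−θ̇)/dt = (0.623752910−0.467255805)/0.016404 = 9.540180
  sinθ=0.016990, cosθ=0.999856
  F = (M+m)·ẍ + m·l·cosθ·θ̈ − m·l·sinθ·θ̇² = -14.359419 + 0.534486 − 0.000208 = -13.825140
step 5→6:
  ẍ = (ẋ'−ẋ)/dt = (-2.207503557−-2.117072821)/0.016404 = -5.512725
  θ̈ = (θ̇'−θ̇)/dt = (0.731067549−0.623752910)/0.016404 = 6.541980
  sinθ=0.024653, cosθ=0.999696
  F = (M+m)·ẍ + m·l·cosθ·θ̈ − m·l·sinθ·θ̇² = -9.625460 + 0.366454 − 0.000537 = -9.259543
step 6→7:
  ẍ = (ẋ'−ẋ)/dt = (-2.282121130−-2.207503557)/0.016404 = -4.548743
  θ̈ = (θ̇'−θ̇)/dt = (0.822251246−0.731067549)/0.016404 = 5.558626
  sinθ=0.034880, cosθ=0.999391
  F = (M+m)·ẍ + m·l·cosθ·θ̈ − m·l·sinθ·θ̇² = -7.942305 + 0.311276 − 0.001045 = -7.632073

F_0 = -5.626351 N
F_1 = -11.968199 N
F_2 = -5.754495 N
F_3 = 1.438304 N
F_4 = -13.825140 N
F_5 = -9.259543 N
F_6 = -7.632073 N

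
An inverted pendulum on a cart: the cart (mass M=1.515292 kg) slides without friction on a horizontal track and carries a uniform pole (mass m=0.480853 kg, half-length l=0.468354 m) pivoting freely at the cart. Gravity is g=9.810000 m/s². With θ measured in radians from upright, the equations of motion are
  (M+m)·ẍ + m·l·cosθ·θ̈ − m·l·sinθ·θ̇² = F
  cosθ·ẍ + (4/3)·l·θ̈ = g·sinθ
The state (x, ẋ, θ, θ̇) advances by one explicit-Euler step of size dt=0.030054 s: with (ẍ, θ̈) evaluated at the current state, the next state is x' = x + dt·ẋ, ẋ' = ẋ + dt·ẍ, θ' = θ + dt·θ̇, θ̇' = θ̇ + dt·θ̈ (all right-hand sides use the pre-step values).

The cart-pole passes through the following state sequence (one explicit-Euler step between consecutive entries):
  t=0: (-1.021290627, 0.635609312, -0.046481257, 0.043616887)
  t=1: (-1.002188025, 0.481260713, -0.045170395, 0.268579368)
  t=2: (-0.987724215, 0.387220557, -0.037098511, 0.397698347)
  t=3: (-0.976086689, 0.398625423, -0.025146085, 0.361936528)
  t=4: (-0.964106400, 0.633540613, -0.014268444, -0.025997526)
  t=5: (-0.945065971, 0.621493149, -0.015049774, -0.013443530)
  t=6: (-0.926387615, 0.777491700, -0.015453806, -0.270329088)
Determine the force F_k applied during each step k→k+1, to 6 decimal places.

F_0 = -8.567666 N
F_1 = -5.278718 N
F_2 = 0.491020 N
F_3 = 12.697421 N
F_4 = -0.706110 N
F_5 = 8.436456 N

step 0→1:
  ẍ = (ẋ'−ẋ)/dt = (0.481260713−0.635609312)/0.030054 = -5.135709
  θ̈ = (θ̇'−θ̇)/dt = (0.268579368−0.043616887)/0.030054 = 7.485276
  sinθ=-0.046465, cosθ=0.998920
  F = (M+m)·ẍ + m·l·cosθ·θ̈ − m·l·sinθ·θ̇² = -10.251620 + 1.683934 − -0.000020 = -8.567666
step 1→2:
  ẍ = (ẋ'−ẋ)/dt = (0.387220557−0.481260713)/0.030054 = -3.129040
  θ̈ = (θ̇'−θ̇)/dt = (0.397698347−0.268579368)/0.030054 = 4.296233
  sinθ=-0.045155, cosθ=0.998980
  F = (M+m)·ẍ + m·l·cosθ·θ̈ − m·l·sinθ·θ̇² = -6.246017 + 0.966565 − -0.000734 = -5.278718
step 2→3:
  ẍ = (ẋ'−ẋ)/dt = (0.398625423−0.387220557)/0.030054 = 0.379479
  θ̈ = (θ̇'−θ̇)/dt = (0.361936528−0.397698347)/0.030054 = -1.189919
  sinθ=-0.037090, cosθ=0.999312
  F = (M+m)·ẍ + m·l·cosθ·θ̈ − m·l·sinθ·θ̇² = 0.757495 + -0.267797 − -0.001321 = 0.491020
step 3→4:
  ẍ = (ẋ'−ẋ)/dt = (0.633540613−0.398625423)/0.030054 = 7.816437
  θ̈ = (θ̇'−θ̇)/dt = (-0.025997526−0.361936528)/0.030054 = -12.907901
  sinθ=-0.025143, cosθ=0.999684
  F = (M+m)·ẍ + m·l·cosθ·θ̈ − m·l·sinθ·θ̇² = 15.602741 + -2.906062 − -0.000742 = 12.697421
step 4→5:
  ẍ = (ẋ'−ẋ)/dt = (0.621493149−0.633540613)/0.030054 = -0.400861
  θ̈ = (θ̇'−θ̇)/dt = (-0.013443530−-0.025997526)/0.030054 = 0.417715
  sinθ=-0.014268, cosθ=0.999898
  F = (M+m)·ẍ + m·l·cosθ·θ̈ − m·l·sinθ·θ̇² = -0.800176 + 0.094064 − -0.000002 = -0.706110
step 5→6:
  ẍ = (ẋ'−ẋ)/dt = (0.777491700−0.621493149)/0.030054 = 5.190609
  θ̈ = (θ̇'−θ̇)/dt = (-0.270329088−-0.013443530)/0.030054 = -8.547467
  sinθ=-0.015049, cosθ=0.999887
  F = (M+m)·ẍ + m·l·cosθ·θ̈ − m·l·sinθ·θ̇² = 10.361207 + -1.924752 − -0.000001 = 8.436456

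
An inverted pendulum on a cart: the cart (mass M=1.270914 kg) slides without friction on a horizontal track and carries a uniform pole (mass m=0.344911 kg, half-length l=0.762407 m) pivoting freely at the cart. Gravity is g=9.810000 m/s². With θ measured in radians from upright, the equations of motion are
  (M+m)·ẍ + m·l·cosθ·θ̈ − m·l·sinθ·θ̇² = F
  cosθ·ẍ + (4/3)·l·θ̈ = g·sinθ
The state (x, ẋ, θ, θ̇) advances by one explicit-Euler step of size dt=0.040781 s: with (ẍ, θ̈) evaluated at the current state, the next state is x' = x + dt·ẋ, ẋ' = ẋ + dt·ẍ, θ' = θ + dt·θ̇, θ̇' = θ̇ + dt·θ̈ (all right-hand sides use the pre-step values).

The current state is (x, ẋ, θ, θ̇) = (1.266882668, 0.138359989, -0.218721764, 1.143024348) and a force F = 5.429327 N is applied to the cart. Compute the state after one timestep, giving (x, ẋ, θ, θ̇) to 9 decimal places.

(1.272525127, 0.313843778, -0.172108088, 0.889115509)

sinθ=-0.216982018, cosθ=0.976175601
temp = (F + m·l·θ̇²·sinθ)/(M+m) = (5.429327 + -0.074546735)/1.615825 = 3.313960525
θ̈ = (g·sinθ − cosθ·temp)/(l·(4/3 − m·cos²θ/(M+m))) = -6.226155290
ẍ = temp − m·l·θ̈·cosθ/(M+m) = 4.303077133
Euler: x'=1.266882668+0.040781·0.138359989=1.272525127, ẋ'=0.138359989+0.040781·4.303077133=0.313843778
       θ'=-0.218721764+0.040781·1.143024348=-0.172108088, θ̇'=1.143024348+0.040781·-6.226155290=0.889115509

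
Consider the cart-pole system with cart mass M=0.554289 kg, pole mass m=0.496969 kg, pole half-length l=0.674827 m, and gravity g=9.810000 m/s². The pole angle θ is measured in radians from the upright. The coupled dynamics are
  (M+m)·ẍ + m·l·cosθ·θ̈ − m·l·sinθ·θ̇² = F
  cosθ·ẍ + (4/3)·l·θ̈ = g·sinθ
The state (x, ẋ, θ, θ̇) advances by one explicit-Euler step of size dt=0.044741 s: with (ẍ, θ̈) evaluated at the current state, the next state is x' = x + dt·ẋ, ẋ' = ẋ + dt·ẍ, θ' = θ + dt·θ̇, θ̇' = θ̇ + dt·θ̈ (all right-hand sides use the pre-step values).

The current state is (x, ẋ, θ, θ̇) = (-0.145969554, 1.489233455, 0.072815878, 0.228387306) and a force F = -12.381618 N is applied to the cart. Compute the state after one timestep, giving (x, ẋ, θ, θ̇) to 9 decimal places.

(-0.079339760, 0.657821530, 0.083034154, 1.185454918)

sinθ=0.072751548, cosθ=0.997350095
temp = (F + m·l·θ̇²·sinθ)/(M+m) = (-12.381618 + 0.001272647)/1.051258 = -11.776695495
θ̈ = (g·sinθ − cosθ·temp)/(l·(4/3 − m·cos²θ/(M+m))) = 21.391287901
ẍ = temp − m·l·θ̈·cosθ/(M+m) = -18.582774751
Euler: x'=-0.145969554+0.044741·1.489233455=-0.079339760, ẋ'=1.489233455+0.044741·-18.582774751=0.657821530
       θ'=0.072815878+0.044741·0.228387306=0.083034154, θ̇'=0.228387306+0.044741·21.391287901=1.185454918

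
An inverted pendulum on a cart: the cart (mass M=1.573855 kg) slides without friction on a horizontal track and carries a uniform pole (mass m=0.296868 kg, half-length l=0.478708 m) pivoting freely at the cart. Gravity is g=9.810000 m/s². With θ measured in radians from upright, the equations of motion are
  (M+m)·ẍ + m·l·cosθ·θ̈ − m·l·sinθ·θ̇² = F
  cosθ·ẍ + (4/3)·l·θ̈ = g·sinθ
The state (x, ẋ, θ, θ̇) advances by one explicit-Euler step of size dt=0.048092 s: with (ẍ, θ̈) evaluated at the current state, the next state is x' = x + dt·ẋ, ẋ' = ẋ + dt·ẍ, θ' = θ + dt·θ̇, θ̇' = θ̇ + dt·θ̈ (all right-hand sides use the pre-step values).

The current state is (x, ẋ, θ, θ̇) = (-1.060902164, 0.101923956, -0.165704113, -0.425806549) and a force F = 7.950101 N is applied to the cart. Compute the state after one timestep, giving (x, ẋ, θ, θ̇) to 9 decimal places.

sinθ=-0.164946840, cosθ=0.986302459
temp = (F + m·l·θ̇²·sinθ)/(M+m) = (7.950101 + -0.004250135)/1.870723 = 4.247475904
θ̈ = (g·sinθ − cosθ·temp)/(l·(4/3 − m·cos²θ/(M+m))) = -10.289968697
ẍ = temp − m·l·θ̈·cosθ/(M+m) = 5.018465922
Euler: x'=-1.060902164+0.048092·0.101923956=-1.056000437, ẋ'=0.101923956+0.048092·5.018465922=0.343272019
       θ'=-0.165704113+0.048092·-0.425806549=-0.186182002, θ̇'=-0.425806549+0.048092·-10.289968697=-0.920671724

(-1.056000437, 0.343272019, -0.186182002, -0.920671724)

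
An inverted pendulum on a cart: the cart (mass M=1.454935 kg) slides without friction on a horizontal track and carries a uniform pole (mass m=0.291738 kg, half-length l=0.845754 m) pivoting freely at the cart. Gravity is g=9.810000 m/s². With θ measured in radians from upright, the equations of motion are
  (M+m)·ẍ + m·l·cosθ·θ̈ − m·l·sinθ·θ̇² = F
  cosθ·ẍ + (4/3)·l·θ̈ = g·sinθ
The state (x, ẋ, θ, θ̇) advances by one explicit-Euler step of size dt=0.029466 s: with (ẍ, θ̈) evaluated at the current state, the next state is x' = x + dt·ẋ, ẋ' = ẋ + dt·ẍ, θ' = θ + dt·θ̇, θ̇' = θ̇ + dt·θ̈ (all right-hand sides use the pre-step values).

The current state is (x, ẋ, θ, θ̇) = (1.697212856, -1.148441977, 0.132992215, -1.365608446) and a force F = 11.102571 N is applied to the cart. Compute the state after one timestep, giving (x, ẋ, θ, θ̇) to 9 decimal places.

(1.663372865, -0.939112404, 0.092753197, -1.515608978)

sinθ=0.132600524, cosθ=0.991169562
temp = (F + m·l·θ̇²·sinθ)/(M+m) = (11.102571 + 0.061014730)/1.746673 = 6.391342701
θ̈ = (g·sinθ − cosθ·temp)/(l·(4/3 − m·cos²θ/(M+m))) = -5.090630962
ẍ = temp − m·l·θ̈·cosθ/(M+m) = 7.104105503
Euler: x'=1.697212856+0.029466·-1.148441977=1.663372865, ẋ'=-1.148441977+0.029466·7.104105503=-0.939112404
       θ'=0.132992215+0.029466·-1.365608446=0.092753197, θ̇'=-1.365608446+0.029466·-5.090630962=-1.515608978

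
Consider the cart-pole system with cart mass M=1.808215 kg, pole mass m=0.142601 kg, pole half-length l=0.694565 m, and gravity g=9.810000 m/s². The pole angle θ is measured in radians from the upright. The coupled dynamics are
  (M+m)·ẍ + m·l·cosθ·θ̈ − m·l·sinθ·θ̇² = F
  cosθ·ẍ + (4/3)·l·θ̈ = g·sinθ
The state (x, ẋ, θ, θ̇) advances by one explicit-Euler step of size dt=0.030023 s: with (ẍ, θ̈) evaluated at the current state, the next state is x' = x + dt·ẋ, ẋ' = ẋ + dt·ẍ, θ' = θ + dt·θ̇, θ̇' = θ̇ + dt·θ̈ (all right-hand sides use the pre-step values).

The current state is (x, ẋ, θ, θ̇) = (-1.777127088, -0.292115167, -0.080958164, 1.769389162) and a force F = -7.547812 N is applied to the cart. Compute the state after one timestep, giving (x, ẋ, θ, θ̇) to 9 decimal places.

sinθ=-0.080869757, cosθ=0.996724677
temp = (F + m·l·θ̇²·sinθ)/(M+m) = (-7.547812 + -0.025076581)/1.950816 = -3.881908176
θ̈ = (g·sinθ − cosθ·temp)/(l·(4/3 − m·cos²θ/(M+m))) = 3.512671533
ẍ = temp − m·l·θ̈·cosθ/(M+m) = -4.059667304
Euler: x'=-1.777127088+0.030023·-0.292115167=-1.785897262, ẋ'=-0.292115167+0.030023·-4.059667304=-0.413998558
       θ'=-0.080958164+0.030023·1.769389162=-0.027835793, θ̇'=1.769389162+0.030023·3.512671533=1.874850099

(-1.785897262, -0.413998558, -0.027835793, 1.874850099)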